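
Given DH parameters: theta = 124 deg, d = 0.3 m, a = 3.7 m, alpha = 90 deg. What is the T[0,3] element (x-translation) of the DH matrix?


T[0,3] = a * cos(theta)
= 3.7 * cos(124 deg)
= 3.7 * -0.5592
= -2.069


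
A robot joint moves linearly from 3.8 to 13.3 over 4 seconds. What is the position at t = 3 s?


s = t/T = 3/4 = 0.75
p(t) = p0 + (pf-p0)*s
= 3.8 + (13.3 - 3.8) * 0.75
= 10.925


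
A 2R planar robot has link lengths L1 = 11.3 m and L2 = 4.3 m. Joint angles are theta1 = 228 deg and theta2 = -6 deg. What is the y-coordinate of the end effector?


Convert angles to radians: theta1 = 3.9794, theta2 = -0.1047
y = L1*sin(theta1) + L2*sin(theta1+theta2)
y = -8.3975 + -2.8773
y = -11.2748


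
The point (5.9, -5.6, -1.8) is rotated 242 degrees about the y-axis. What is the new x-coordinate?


Rotation about y-axis: x' = x*cos(theta) + z*sin(theta)
= 5.9 * -0.4695 + -1.8 * -0.8829
= -1.1806


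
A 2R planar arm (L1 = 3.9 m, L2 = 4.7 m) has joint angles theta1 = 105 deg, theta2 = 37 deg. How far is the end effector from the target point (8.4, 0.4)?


End effector via forward kinematics:
x = L1*cos(t1) + L2*cos(t1+t2) = -4.713
y = L1*sin(t1) + L2*sin(t1+t2) = 6.6607
Distance to target:
d = sqrt((8.4 - -4.713)^2 + (0.4 - 6.6607)^2)
= sqrt(171.9519 + 39.1966)
= 14.531 m


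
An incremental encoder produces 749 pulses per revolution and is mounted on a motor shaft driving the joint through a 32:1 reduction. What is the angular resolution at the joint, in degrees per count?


counts per rev = 749
effective counts at joint = 749 * 32 = 23968
resolution = 360 / 23968
= 0.015 deg/count


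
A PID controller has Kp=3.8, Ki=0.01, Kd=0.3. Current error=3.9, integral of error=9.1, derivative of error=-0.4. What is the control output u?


u = Kp*e + Ki*int(e) + Kd*de/dt
= 3.8*3.9 + 0.01*9.1 + 0.3*(-0.4)
= 14.82 + 0.091 + -0.12
= 14.791


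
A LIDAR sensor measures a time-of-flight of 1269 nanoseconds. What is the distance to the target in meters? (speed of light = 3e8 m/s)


tof = 1269 ns = 1.269e-06 s
dist = c * tof / 2
= 3e8 * 1.269e-06 / 2
= 190.35 m


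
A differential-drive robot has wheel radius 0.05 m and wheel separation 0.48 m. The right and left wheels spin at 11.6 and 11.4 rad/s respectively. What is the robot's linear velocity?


vR = r*wR = 0.05*11.6 = 0.58 m/s
vL = r*wL = 0.05*11.4 = 0.57 m/s
v = (vR+vL)/2 = 0.575 m/s
omega = (vR-vL)/L = 0.0208 rad/s
linear velocity = 0.575 m/s


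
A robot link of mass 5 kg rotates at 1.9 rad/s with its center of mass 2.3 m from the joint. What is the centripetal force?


F = m * omega^2 * r
= 5 * 1.9^2 * 2.3
= 5 * 3.61 * 2.3
= 41.515 N


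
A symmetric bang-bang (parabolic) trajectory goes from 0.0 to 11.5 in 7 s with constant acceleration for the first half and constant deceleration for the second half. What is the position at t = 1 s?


Symmetric rest-to-rest: each phase covers (pf-p0)/2 in time T/2. 0.5*a*(T/2)^2 = (pf-p0)/2 => a = 4*(pf-p0)/T^2
a = 4*(11.5-0.0)/7^2 = 0.9388
t = 1 is in the acceleration phase (t <= T/2).
p = p0 + 0.5*a*t^2 = 0.0 + 0.5*0.9388*1^2
= 0.4694


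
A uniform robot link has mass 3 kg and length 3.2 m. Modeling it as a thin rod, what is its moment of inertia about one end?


I = (1/3) * m * L^2
= (1/3) * 3 * 3.2^2
= 0.333333 * 3 * 10.24
= 10.24 kg*m^2


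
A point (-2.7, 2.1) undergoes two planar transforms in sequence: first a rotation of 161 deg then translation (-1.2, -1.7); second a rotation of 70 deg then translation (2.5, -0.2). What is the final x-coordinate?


After transform 1:
x1 = cos(161)*-2.7 - sin(161)*2.1 + -1.2 = 0.6692
y1 = sin(161)*-2.7 + cos(161)*2.1 + -1.7 = -4.5646
After transform 2:
x2 = cos(70)*0.6692 - sin(70)*-4.5646 + 2.5
= 7.0182


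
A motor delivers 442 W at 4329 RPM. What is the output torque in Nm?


omega = 4329 * 2*pi/60 = 453.3318 rad/s
tau = P / omega = 442 / 453.3318
= 0.975 Nm


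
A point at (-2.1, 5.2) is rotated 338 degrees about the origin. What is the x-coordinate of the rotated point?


x' = x*cos(theta) - y*sin(theta)
cos(338 deg) = 0.9272, sin(338 deg) = -0.3746
x' = -2.1 * 0.9272 - 5.2 * -0.3746
= -1.9471 - -1.948
= 9.0000e-04


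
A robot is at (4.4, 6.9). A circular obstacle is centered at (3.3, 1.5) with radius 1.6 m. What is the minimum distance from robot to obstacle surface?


center_dist = sqrt((4.4-3.3)^2 + (6.9-1.5)^2)
= sqrt(1.21 + 29.16)
= 5.5109
min_dist = center_dist - radius = 5.5109 - 1.6 = 3.9109 m


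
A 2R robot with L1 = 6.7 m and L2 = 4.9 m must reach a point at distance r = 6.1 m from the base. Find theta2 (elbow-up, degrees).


cos(theta2) = (r^2 - L1^2 - L2^2) / (2*L1*L2)
cos(theta2) = (37.21 - 44.89 - 24.01) / 65.66
cos(theta2) = -0.482638
theta2 = 118.8578 degrees


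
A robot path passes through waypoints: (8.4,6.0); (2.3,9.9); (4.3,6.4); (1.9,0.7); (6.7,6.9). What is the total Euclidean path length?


Segment lengths:
  seg1 = sqrt((-6.1)^2 + (3.9)^2) = 7.2402
  seg2 = sqrt((2.0)^2 + (-3.5)^2) = 4.0311
  seg3 = sqrt((-2.4)^2 + (-5.7)^2) = 6.1847
  seg4 = sqrt((4.8)^2 + (6.2)^2) = 7.8409
Total = 25.2969


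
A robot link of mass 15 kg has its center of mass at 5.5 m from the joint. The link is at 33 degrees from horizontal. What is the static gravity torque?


tau = m*g*L*cos(angle)
= 15 * 9.81 * 5.5 * cos(33 deg)
= 15 * 9.81 * 5.5 * 0.8387
= 678.7571 Nm


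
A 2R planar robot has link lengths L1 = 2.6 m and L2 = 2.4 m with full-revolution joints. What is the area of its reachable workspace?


r_max = L1 + L2 = 5.0 m
r_min = |L1 - L2| = 0.2 m
Area = pi*(r_max^2 - r_min^2)
= pi*(25.0 - 0.04)
= pi * 24.96
= 78.4142 m^2


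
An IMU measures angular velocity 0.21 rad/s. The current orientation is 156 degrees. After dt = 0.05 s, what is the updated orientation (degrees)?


delta_theta = w * dt = 0.21 * 0.05 = 0.0105 rad
= 0.6016 deg
theta_new = 156 + 0.6016 = 156.6016 deg


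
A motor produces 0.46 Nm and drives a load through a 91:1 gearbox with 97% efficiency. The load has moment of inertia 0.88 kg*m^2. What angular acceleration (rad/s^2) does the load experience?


tau_out = tau_motor * N * eta
= 0.46 * 91 * 0.97 = 40.6042 Nm
alpha = tau_out / I = 40.6042 / 0.88
= 46.1411 rad/s^2


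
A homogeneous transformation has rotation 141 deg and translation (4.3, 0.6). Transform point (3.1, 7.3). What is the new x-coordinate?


x' = cos(theta)*px - sin(theta)*py + tx
= -0.7771*3.1 - 0.6293*7.3 + 4.3
= -2.7032


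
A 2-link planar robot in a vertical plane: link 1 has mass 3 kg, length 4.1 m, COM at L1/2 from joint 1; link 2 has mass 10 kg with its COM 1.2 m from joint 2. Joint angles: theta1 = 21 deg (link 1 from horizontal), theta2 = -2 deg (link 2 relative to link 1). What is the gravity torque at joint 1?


Horizontal distance from joint 1 to link-1 COM:
  x_c1 = (L1/2)*cos(t1) = 2.05 * 0.9336 = 1.9138 m
Horizontal distance from joint 1 to link-2 COM:
  x_c2 = L1*cos(t1) + Lc2*cos(t1+t2)
       = 4.1*0.9336 + 1.2*0.9455 = 4.9623 m
tau1 = m1*g*x_c1 + m2*g*x_c2
     = 3*9.81*1.9138 + 10*9.81*4.9623
     = 56.3243 + 486.8018
     = 543.1261 Nm


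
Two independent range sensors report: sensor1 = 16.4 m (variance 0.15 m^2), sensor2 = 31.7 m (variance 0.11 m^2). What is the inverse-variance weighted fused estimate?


w1 = (1/var1) / (1/var1 + 1/var2)
   = 6.6667 / (6.6667 + 9.0909) = 0.4231
w2 = 1 - w1 = 0.5769
fused = w1*s1 + w2*s2 = 6.9385 + 18.2885
= 25.2269 m


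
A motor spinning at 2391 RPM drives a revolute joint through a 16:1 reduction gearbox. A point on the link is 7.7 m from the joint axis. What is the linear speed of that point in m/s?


omega_motor = 2391 * 2*pi/60 = 250.3849 rad/s
omega_joint = omega_motor / 16 = 15.6491 rad/s
v = omega_joint * r = 15.6491 * 7.7
= 120.4977 m/s


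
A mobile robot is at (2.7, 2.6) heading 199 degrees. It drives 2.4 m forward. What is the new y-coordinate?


y_new = y0 + d*sin(theta)
= 2.6 + 2.4*sin(199)
= 2.6 + -0.7814
= 1.8186


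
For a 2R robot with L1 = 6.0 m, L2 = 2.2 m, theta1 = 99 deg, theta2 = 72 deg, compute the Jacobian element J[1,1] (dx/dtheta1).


J[1,1] = -L1*sin(t1) - L2*sin(t1+t2)
= -6.0*sin(99) - 2.2*sin(171)
= -6.2703


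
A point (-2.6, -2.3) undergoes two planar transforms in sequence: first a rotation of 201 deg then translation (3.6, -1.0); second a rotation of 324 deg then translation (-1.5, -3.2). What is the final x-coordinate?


After transform 1:
x1 = cos(201)*-2.6 - sin(201)*-2.3 + 3.6 = 5.2031
y1 = sin(201)*-2.6 + cos(201)*-2.3 + -1.0 = 2.079
After transform 2:
x2 = cos(324)*5.2031 - sin(324)*2.079 + -1.5
= 3.9314


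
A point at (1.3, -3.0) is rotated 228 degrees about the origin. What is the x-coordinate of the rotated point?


x' = x*cos(theta) - y*sin(theta)
cos(228 deg) = -0.6691, sin(228 deg) = -0.7431
x' = 1.3 * -0.6691 - -3.0 * -0.7431
= -0.8699 - 2.2294
= -3.0993


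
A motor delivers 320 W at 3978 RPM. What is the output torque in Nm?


omega = 3978 * 2*pi/60 = 416.5752 rad/s
tau = P / omega = 320 / 416.5752
= 0.7682 Nm


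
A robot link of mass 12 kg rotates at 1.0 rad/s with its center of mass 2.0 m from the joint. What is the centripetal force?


F = m * omega^2 * r
= 12 * 1.0^2 * 2.0
= 12 * 1.0 * 2.0
= 24.0 N


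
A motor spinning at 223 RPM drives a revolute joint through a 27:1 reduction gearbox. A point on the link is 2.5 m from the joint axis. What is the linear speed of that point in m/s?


omega_motor = 223 * 2*pi/60 = 23.3525 rad/s
omega_joint = omega_motor / 27 = 0.8649 rad/s
v = omega_joint * r = 0.8649 * 2.5
= 2.1623 m/s


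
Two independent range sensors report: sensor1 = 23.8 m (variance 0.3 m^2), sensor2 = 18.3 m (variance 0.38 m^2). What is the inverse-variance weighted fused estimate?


w1 = (1/var1) / (1/var1 + 1/var2)
   = 3.3333 / (3.3333 + 2.6316) = 0.5588
w2 = 1 - w1 = 0.4412
fused = w1*s1 + w2*s2 = 13.3 + 8.0735
= 21.3735 m


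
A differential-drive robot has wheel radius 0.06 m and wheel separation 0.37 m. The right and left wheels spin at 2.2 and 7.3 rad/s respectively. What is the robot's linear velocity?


vR = r*wR = 0.06*2.2 = 0.132 m/s
vL = r*wL = 0.06*7.3 = 0.438 m/s
v = (vR+vL)/2 = 0.285 m/s
omega = (vR-vL)/L = -0.827 rad/s
linear velocity = 0.285 m/s


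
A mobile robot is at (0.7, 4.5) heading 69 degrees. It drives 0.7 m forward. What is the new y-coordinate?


y_new = y0 + d*sin(theta)
= 4.5 + 0.7*sin(69)
= 4.5 + 0.6535
= 5.1535


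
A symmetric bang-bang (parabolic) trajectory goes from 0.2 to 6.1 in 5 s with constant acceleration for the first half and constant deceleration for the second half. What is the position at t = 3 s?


Symmetric rest-to-rest: each phase covers (pf-p0)/2 in time T/2. 0.5*a*(T/2)^2 = (pf-p0)/2 => a = 4*(pf-p0)/T^2
a = 4*(6.1-0.2)/5^2 = 0.944
t = 3 is in the deceleration phase (t > T/2).
p = pf - 0.5*a*(T-t)^2 = 6.1 - 0.5*0.944*2^2
= 4.212


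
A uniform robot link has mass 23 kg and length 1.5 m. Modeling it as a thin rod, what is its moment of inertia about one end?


I = (1/3) * m * L^2
= (1/3) * 23 * 1.5^2
= 0.333333 * 23 * 2.25
= 17.25 kg*m^2


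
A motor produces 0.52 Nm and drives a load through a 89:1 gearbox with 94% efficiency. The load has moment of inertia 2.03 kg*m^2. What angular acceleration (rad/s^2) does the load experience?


tau_out = tau_motor * N * eta
= 0.52 * 89 * 0.94 = 43.5032 Nm
alpha = tau_out / I = 43.5032 / 2.03
= 21.4301 rad/s^2


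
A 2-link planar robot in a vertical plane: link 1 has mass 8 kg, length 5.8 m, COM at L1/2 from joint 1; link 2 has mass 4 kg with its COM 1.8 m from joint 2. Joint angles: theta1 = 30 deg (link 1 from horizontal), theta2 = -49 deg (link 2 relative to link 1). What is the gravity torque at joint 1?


Horizontal distance from joint 1 to link-1 COM:
  x_c1 = (L1/2)*cos(t1) = 2.9 * 0.866 = 2.5115 m
Horizontal distance from joint 1 to link-2 COM:
  x_c2 = L1*cos(t1) + Lc2*cos(t1+t2)
       = 5.8*0.866 + 1.8*0.9455 = 6.7249 m
tau1 = m1*g*x_c1 + m2*g*x_c2
     = 8*9.81*2.5115 + 4*9.81*6.7249
     = 197.1005 + 263.8843
     = 460.9848 Nm


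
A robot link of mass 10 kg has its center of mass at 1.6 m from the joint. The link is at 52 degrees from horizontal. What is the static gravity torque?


tau = m*g*L*cos(angle)
= 10 * 9.81 * 1.6 * cos(52 deg)
= 10 * 9.81 * 1.6 * 0.6157
= 96.6342 Nm


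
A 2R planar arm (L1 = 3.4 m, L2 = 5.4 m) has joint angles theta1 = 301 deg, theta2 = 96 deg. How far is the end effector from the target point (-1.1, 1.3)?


End effector via forward kinematics:
x = L1*cos(t1) + L2*cos(t1+t2) = 6.0638
y = L1*sin(t1) + L2*sin(t1+t2) = 0.3354
Distance to target:
d = sqrt((-1.1 - 6.0638)^2 + (1.3 - 0.3354)^2)
= sqrt(51.3195 + 0.9304)
= 7.2284 m


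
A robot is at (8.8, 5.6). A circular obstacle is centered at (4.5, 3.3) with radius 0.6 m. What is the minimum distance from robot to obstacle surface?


center_dist = sqrt((8.8-4.5)^2 + (5.6-3.3)^2)
= sqrt(18.49 + 5.29)
= 4.8765
min_dist = center_dist - radius = 4.8765 - 0.6 = 4.2765 m


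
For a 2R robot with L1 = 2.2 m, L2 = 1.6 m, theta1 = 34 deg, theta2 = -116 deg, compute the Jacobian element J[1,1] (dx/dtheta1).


J[1,1] = -L1*sin(t1) - L2*sin(t1+t2)
= -2.2*sin(34) - 1.6*sin(-82)
= 0.3542


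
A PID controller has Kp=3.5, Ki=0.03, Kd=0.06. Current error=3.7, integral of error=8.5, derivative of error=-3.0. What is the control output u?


u = Kp*e + Ki*int(e) + Kd*de/dt
= 3.5*3.7 + 0.03*8.5 + 0.06*(-3.0)
= 12.95 + 0.255 + -0.18
= 13.025


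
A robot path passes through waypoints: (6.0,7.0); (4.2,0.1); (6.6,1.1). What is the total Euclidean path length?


Segment lengths:
  seg1 = sqrt((-1.8)^2 + (-6.9)^2) = 7.1309
  seg2 = sqrt((2.4)^2 + (1.0)^2) = 2.6
Total = 9.7309


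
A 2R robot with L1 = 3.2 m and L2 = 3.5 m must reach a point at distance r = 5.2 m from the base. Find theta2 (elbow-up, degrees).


cos(theta2) = (r^2 - L1^2 - L2^2) / (2*L1*L2)
cos(theta2) = (27.04 - 10.24 - 12.25) / 22.4
cos(theta2) = 0.203125
theta2 = 78.2802 degrees


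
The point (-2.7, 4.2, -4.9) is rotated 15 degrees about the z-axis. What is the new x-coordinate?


Rotation about z-axis: x' = x*cos(theta) - y*sin(theta)
= -2.7 * 0.9659 - 4.2 * 0.2588
= -3.695


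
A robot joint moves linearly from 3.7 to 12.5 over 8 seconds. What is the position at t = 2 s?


s = t/T = 2/8 = 0.25
p(t) = p0 + (pf-p0)*s
= 3.7 + (12.5 - 3.7) * 0.25
= 5.9


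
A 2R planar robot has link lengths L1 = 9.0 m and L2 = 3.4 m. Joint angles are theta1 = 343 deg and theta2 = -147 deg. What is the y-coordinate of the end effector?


Convert angles to radians: theta1 = 5.9865, theta2 = -2.5656
y = L1*sin(theta1) + L2*sin(theta1+theta2)
y = -2.6313 + -0.9372
y = -3.5685


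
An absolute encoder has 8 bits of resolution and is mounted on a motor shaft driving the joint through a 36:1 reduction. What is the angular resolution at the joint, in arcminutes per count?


counts = 2^8 = 256
effective counts at joint = 256 * 36 = 9216
resolution = 360*60 / 9216
= 2.3438 arcmin/count


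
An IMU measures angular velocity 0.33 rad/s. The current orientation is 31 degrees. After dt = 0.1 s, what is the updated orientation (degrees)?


delta_theta = w * dt = 0.33 * 0.1 = 0.033 rad
= 1.8908 deg
theta_new = 31 + 1.8908 = 32.8908 deg


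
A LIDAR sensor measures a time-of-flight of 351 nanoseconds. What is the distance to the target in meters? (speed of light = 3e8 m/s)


tof = 351 ns = 3.51e-07 s
dist = c * tof / 2
= 3e8 * 3.51e-07 / 2
= 52.65 m


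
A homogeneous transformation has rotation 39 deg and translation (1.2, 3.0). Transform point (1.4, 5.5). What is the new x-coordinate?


x' = cos(theta)*px - sin(theta)*py + tx
= 0.7771*1.4 - 0.6293*5.5 + 1.2
= -1.1733


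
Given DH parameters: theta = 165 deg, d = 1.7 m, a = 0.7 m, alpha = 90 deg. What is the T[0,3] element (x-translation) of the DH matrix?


T[0,3] = a * cos(theta)
= 0.7 * cos(165 deg)
= 0.7 * -0.9659
= -0.6761


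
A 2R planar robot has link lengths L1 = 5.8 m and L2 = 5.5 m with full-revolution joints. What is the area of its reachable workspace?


r_max = L1 + L2 = 11.3 m
r_min = |L1 - L2| = 0.3 m
Area = pi*(r_max^2 - r_min^2)
= pi*(127.69 - 0.09)
= pi * 127.6
= 400.8672 m^2


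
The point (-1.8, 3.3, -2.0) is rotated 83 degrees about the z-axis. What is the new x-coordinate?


Rotation about z-axis: x' = x*cos(theta) - y*sin(theta)
= -1.8 * 0.1219 - 3.3 * 0.9925
= -3.4948


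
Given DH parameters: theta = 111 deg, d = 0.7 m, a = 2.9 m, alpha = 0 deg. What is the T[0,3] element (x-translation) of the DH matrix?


T[0,3] = a * cos(theta)
= 2.9 * cos(111 deg)
= 2.9 * -0.3584
= -1.0393


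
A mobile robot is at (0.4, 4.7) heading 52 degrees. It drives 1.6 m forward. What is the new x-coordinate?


x_new = x0 + d*cos(theta)
= 0.4 + 1.6*cos(52)
= 0.4 + 0.9851
= 1.3851


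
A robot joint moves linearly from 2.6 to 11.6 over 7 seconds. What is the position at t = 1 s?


s = t/T = 1/7 = 0.1429
p(t) = p0 + (pf-p0)*s
= 2.6 + (11.6 - 2.6) * 0.1429
= 3.8857


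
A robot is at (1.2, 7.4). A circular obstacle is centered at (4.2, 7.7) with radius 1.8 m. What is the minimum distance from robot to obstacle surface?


center_dist = sqrt((1.2-4.2)^2 + (7.4-7.7)^2)
= sqrt(9.0 + 0.09)
= 3.015
min_dist = center_dist - radius = 3.015 - 1.8 = 1.215 m


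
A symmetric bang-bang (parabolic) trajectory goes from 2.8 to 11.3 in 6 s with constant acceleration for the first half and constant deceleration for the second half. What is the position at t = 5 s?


Symmetric rest-to-rest: each phase covers (pf-p0)/2 in time T/2. 0.5*a*(T/2)^2 = (pf-p0)/2 => a = 4*(pf-p0)/T^2
a = 4*(11.3-2.8)/6^2 = 0.9444
t = 5 is in the deceleration phase (t > T/2).
p = pf - 0.5*a*(T-t)^2 = 11.3 - 0.5*0.9444*1^2
= 10.8278


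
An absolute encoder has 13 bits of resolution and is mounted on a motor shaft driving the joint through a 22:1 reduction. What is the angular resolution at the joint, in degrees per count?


counts = 2^13 = 8192
effective counts at joint = 8192 * 22 = 180224
resolution = 360 / 180224
= 0.002 deg/count


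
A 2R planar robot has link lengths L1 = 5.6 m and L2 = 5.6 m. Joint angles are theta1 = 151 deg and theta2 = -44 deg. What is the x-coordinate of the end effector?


Convert angles to radians: theta1 = 2.6354, theta2 = -0.7679
x = L1*cos(theta1) + L2*cos(theta1+theta2)
x = -4.8979 + -1.6373
x = -6.5352


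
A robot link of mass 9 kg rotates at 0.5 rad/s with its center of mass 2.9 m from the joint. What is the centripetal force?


F = m * omega^2 * r
= 9 * 0.5^2 * 2.9
= 9 * 0.25 * 2.9
= 6.525 N


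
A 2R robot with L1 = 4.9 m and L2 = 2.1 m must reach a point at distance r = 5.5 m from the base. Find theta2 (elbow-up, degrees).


cos(theta2) = (r^2 - L1^2 - L2^2) / (2*L1*L2)
cos(theta2) = (30.25 - 24.01 - 4.41) / 20.58
cos(theta2) = 0.088921
theta2 = 84.8984 degrees


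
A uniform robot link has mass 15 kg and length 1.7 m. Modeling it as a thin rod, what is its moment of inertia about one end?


I = (1/3) * m * L^2
= (1/3) * 15 * 1.7^2
= 0.333333 * 15 * 2.89
= 14.45 kg*m^2


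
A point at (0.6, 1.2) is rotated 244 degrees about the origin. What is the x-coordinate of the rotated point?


x' = x*cos(theta) - y*sin(theta)
cos(244 deg) = -0.4384, sin(244 deg) = -0.8988
x' = 0.6 * -0.4384 - 1.2 * -0.8988
= -0.263 - -1.0786
= 0.8155


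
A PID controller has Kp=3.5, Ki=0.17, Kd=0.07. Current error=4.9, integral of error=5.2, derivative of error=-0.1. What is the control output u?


u = Kp*e + Ki*int(e) + Kd*de/dt
= 3.5*4.9 + 0.17*5.2 + 0.07*(-0.1)
= 17.15 + 0.884 + -0.007
= 18.027


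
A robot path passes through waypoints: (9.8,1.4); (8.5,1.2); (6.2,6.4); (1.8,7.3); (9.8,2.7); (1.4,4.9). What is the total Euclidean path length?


Segment lengths:
  seg1 = sqrt((-1.3)^2 + (-0.2)^2) = 1.3153
  seg2 = sqrt((-2.3)^2 + (5.2)^2) = 5.6859
  seg3 = sqrt((-4.4)^2 + (0.9)^2) = 4.4911
  seg4 = sqrt((8.0)^2 + (-4.6)^2) = 9.2282
  seg5 = sqrt((-8.4)^2 + (2.2)^2) = 8.6833
Total = 29.4039


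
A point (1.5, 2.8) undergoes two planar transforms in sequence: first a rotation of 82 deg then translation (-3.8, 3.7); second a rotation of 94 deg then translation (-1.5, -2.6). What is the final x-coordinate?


After transform 1:
x1 = cos(82)*1.5 - sin(82)*2.8 + -3.8 = -6.364
y1 = sin(82)*1.5 + cos(82)*2.8 + 3.7 = 5.5751
After transform 2:
x2 = cos(94)*-6.364 - sin(94)*5.5751 + -1.5
= -6.6176


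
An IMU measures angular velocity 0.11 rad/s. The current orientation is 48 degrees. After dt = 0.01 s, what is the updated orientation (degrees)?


delta_theta = w * dt = 0.11 * 0.01 = 0.0011 rad
= 0.063 deg
theta_new = 48 + 0.063 = 48.063 deg


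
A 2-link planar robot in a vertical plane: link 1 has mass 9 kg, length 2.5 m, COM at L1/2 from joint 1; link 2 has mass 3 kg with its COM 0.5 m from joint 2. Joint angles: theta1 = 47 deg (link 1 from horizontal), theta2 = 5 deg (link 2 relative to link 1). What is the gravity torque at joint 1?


Horizontal distance from joint 1 to link-1 COM:
  x_c1 = (L1/2)*cos(t1) = 1.25 * 0.682 = 0.8525 m
Horizontal distance from joint 1 to link-2 COM:
  x_c2 = L1*cos(t1) + Lc2*cos(t1+t2)
       = 2.5*0.682 + 0.5*0.6157 = 2.0128 m
tau1 = m1*g*x_c1 + m2*g*x_c2
     = 9*9.81*0.8525 + 3*9.81*2.0128
     = 75.267 + 59.2375
     = 134.5045 Nm


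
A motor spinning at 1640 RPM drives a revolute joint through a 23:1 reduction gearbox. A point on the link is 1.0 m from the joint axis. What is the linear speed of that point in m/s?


omega_motor = 1640 * 2*pi/60 = 171.7404 rad/s
omega_joint = omega_motor / 23 = 7.467 rad/s
v = omega_joint * r = 7.467 * 1.0
= 7.467 m/s


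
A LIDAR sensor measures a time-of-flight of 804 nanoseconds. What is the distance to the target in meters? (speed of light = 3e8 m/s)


tof = 804 ns = 8.04e-07 s
dist = c * tof / 2
= 3e8 * 8.04e-07 / 2
= 120.6 m


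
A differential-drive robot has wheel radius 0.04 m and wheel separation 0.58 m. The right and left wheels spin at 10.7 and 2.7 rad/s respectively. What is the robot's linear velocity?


vR = r*wR = 0.04*10.7 = 0.428 m/s
vL = r*wL = 0.04*2.7 = 0.108 m/s
v = (vR+vL)/2 = 0.268 m/s
omega = (vR-vL)/L = 0.5517 rad/s
linear velocity = 0.268 m/s


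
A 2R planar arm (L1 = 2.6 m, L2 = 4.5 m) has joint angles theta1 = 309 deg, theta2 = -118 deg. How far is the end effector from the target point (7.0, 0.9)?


End effector via forward kinematics:
x = L1*cos(t1) + L2*cos(t1+t2) = -2.7811
y = L1*sin(t1) + L2*sin(t1+t2) = -2.8792
Distance to target:
d = sqrt((7.0 - -2.7811)^2 + (0.9 - -2.8792)^2)
= sqrt(95.6697 + 14.2825)
= 10.4858 m


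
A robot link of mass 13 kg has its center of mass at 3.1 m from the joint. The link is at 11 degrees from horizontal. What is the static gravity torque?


tau = m*g*L*cos(angle)
= 13 * 9.81 * 3.1 * cos(11 deg)
= 13 * 9.81 * 3.1 * 0.9816
= 388.0794 Nm


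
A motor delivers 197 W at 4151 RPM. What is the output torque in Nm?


omega = 4151 * 2*pi/60 = 434.6917 rad/s
tau = P / omega = 197 / 434.6917
= 0.4532 Nm


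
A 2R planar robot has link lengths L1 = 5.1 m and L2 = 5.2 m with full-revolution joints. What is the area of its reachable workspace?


r_max = L1 + L2 = 10.3 m
r_min = |L1 - L2| = 0.1 m
Area = pi*(r_max^2 - r_min^2)
= pi*(106.09 - 0.01)
= pi * 106.08
= 333.2601 m^2


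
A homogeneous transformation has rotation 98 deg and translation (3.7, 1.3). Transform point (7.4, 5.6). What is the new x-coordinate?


x' = cos(theta)*px - sin(theta)*py + tx
= -0.1392*7.4 - 0.9903*5.6 + 3.7
= -2.8754


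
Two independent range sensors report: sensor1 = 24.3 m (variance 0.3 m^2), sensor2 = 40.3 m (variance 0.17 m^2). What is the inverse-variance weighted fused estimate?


w1 = (1/var1) / (1/var1 + 1/var2)
   = 3.3333 / (3.3333 + 5.8824) = 0.3617
w2 = 1 - w1 = 0.6383
fused = w1*s1 + w2*s2 = 8.7894 + 25.7234
= 34.5128 m


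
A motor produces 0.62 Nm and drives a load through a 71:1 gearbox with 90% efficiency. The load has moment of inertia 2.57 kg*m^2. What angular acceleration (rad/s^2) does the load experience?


tau_out = tau_motor * N * eta
= 0.62 * 71 * 0.9 = 39.618 Nm
alpha = tau_out / I = 39.618 / 2.57
= 15.4156 rad/s^2


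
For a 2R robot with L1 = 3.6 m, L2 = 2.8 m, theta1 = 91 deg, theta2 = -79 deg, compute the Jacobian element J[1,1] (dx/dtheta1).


J[1,1] = -L1*sin(t1) - L2*sin(t1+t2)
= -3.6*sin(91) - 2.8*sin(12)
= -4.1816


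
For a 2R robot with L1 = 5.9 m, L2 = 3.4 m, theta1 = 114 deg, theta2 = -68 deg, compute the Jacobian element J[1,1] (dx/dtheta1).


J[1,1] = -L1*sin(t1) - L2*sin(t1+t2)
= -5.9*sin(114) - 3.4*sin(46)
= -7.8357


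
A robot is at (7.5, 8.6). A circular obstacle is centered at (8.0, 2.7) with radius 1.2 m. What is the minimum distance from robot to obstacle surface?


center_dist = sqrt((7.5-8.0)^2 + (8.6-2.7)^2)
= sqrt(0.25 + 34.81)
= 5.9211
min_dist = center_dist - radius = 5.9211 - 1.2 = 4.7211 m


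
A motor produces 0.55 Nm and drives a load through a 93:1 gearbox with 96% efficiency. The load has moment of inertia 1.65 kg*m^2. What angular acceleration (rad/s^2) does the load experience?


tau_out = tau_motor * N * eta
= 0.55 * 93 * 0.96 = 49.104 Nm
alpha = tau_out / I = 49.104 / 1.65
= 29.76 rad/s^2


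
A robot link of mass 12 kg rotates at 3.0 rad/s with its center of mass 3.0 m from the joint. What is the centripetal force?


F = m * omega^2 * r
= 12 * 3.0^2 * 3.0
= 12 * 9.0 * 3.0
= 324.0 N


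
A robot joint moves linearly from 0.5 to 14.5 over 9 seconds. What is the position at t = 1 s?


s = t/T = 1/9 = 0.1111
p(t) = p0 + (pf-p0)*s
= 0.5 + (14.5 - 0.5) * 0.1111
= 2.0556


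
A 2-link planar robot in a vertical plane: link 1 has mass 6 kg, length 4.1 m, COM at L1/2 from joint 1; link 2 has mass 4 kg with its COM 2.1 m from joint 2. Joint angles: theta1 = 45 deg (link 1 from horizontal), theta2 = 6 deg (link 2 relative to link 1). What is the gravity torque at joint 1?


Horizontal distance from joint 1 to link-1 COM:
  x_c1 = (L1/2)*cos(t1) = 2.05 * 0.7071 = 1.4496 m
Horizontal distance from joint 1 to link-2 COM:
  x_c2 = L1*cos(t1) + Lc2*cos(t1+t2)
       = 4.1*0.7071 + 2.1*0.6293 = 4.2207 m
tau1 = m1*g*x_c1 + m2*g*x_c2
     = 6*9.81*1.4496 + 4*9.81*4.2207
     = 85.3216 + 165.6207
     = 250.9423 Nm


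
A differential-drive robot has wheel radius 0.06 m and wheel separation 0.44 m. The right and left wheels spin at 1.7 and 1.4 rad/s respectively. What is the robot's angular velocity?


vR = r*wR = 0.06*1.7 = 0.102 m/s
vL = r*wL = 0.06*1.4 = 0.084 m/s
v = (vR+vL)/2 = 0.093 m/s
omega = (vR-vL)/L = 0.0409 rad/s
angular velocity = 0.0409 rad/s


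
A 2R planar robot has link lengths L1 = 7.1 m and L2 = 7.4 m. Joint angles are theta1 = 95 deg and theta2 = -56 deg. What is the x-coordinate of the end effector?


Convert angles to radians: theta1 = 1.6581, theta2 = -0.9774
x = L1*cos(theta1) + L2*cos(theta1+theta2)
x = -0.6188 + 5.7509
x = 5.1321


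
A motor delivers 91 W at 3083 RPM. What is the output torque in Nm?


omega = 3083 * 2*pi/60 = 322.851 rad/s
tau = P / omega = 91 / 322.851
= 0.2819 Nm


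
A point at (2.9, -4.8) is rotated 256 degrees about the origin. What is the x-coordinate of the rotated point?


x' = x*cos(theta) - y*sin(theta)
cos(256 deg) = -0.2419, sin(256 deg) = -0.9703
x' = 2.9 * -0.2419 - -4.8 * -0.9703
= -0.7016 - 4.6574
= -5.359


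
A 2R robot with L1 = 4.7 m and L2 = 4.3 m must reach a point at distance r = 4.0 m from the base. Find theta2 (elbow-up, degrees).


cos(theta2) = (r^2 - L1^2 - L2^2) / (2*L1*L2)
cos(theta2) = (16.0 - 22.09 - 18.49) / 40.42
cos(theta2) = -0.608115
theta2 = 127.4533 degrees


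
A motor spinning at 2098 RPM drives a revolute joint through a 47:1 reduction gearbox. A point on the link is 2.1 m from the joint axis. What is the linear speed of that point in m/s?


omega_motor = 2098 * 2*pi/60 = 219.702 rad/s
omega_joint = omega_motor / 47 = 4.6745 rad/s
v = omega_joint * r = 4.6745 * 2.1
= 9.8165 m/s


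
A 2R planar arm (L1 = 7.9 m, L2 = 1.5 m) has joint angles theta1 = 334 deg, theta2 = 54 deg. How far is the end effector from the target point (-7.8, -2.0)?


End effector via forward kinematics:
x = L1*cos(t1) + L2*cos(t1+t2) = 8.4249
y = L1*sin(t1) + L2*sin(t1+t2) = -2.7589
Distance to target:
d = sqrt((-7.8 - 8.4249)^2 + (-2.0 - -2.7589)^2)
= sqrt(263.2472 + 0.576)
= 16.2426 m


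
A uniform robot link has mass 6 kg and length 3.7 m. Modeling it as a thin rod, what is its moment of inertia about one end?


I = (1/3) * m * L^2
= (1/3) * 6 * 3.7^2
= 0.333333 * 6 * 13.69
= 27.38 kg*m^2


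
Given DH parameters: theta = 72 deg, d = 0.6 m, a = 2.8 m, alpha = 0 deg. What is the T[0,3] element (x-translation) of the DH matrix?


T[0,3] = a * cos(theta)
= 2.8 * cos(72 deg)
= 2.8 * 0.309
= 0.8652


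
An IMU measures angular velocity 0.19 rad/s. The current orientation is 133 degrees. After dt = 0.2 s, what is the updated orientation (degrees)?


delta_theta = w * dt = 0.19 * 0.2 = 0.038 rad
= 2.1772 deg
theta_new = 133 + 2.1772 = 135.1772 deg


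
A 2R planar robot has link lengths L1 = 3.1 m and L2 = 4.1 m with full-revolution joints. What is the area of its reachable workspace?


r_max = L1 + L2 = 7.2 m
r_min = |L1 - L2| = 1.0 m
Area = pi*(r_max^2 - r_min^2)
= pi*(51.84 - 1.0)
= pi * 50.84
= 159.7186 m^2


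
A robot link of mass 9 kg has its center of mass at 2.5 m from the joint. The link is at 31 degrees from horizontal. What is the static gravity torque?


tau = m*g*L*cos(angle)
= 9 * 9.81 * 2.5 * cos(31 deg)
= 9 * 9.81 * 2.5 * 0.8572
= 189.1983 Nm


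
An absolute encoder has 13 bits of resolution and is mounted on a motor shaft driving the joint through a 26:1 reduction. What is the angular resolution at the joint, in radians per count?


counts = 2^13 = 8192
effective counts at joint = 8192 * 26 = 212992
resolution = 2*pi / 212992
= 2.9500e-05 rad/count


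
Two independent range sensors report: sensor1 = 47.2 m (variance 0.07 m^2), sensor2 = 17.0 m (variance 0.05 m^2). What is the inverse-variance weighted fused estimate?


w1 = (1/var1) / (1/var1 + 1/var2)
   = 14.2857 / (14.2857 + 20.0) = 0.4167
w2 = 1 - w1 = 0.5833
fused = w1*s1 + w2*s2 = 19.6667 + 9.9167
= 29.5833 m


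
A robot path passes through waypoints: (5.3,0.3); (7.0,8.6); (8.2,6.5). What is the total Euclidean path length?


Segment lengths:
  seg1 = sqrt((1.7)^2 + (8.3)^2) = 8.4723
  seg2 = sqrt((1.2)^2 + (-2.1)^2) = 2.4187
Total = 10.891


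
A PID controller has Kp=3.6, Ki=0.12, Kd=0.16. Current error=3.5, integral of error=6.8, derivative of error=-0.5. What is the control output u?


u = Kp*e + Ki*int(e) + Kd*de/dt
= 3.6*3.5 + 0.12*6.8 + 0.16*(-0.5)
= 12.6 + 0.816 + -0.08
= 13.336


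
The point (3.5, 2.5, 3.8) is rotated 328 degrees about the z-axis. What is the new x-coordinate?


Rotation about z-axis: x' = x*cos(theta) - y*sin(theta)
= 3.5 * 0.848 - 2.5 * -0.5299
= 4.293


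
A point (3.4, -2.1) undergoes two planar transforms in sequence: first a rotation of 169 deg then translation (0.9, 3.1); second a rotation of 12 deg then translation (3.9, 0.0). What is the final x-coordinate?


After transform 1:
x1 = cos(169)*3.4 - sin(169)*-2.1 + 0.9 = -2.0368
y1 = sin(169)*3.4 + cos(169)*-2.1 + 3.1 = 5.8102
After transform 2:
x2 = cos(12)*-2.0368 - sin(12)*5.8102 + 3.9
= 0.6997


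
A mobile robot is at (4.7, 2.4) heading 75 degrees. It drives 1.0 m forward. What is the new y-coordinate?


y_new = y0 + d*sin(theta)
= 2.4 + 1.0*sin(75)
= 2.4 + 0.9659
= 3.3659


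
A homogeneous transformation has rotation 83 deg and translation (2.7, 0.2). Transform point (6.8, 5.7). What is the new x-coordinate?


x' = cos(theta)*px - sin(theta)*py + tx
= 0.1219*6.8 - 0.9925*5.7 + 2.7
= -2.1288


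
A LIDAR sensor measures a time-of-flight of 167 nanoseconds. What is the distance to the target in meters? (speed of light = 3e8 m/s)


tof = 167 ns = 1.67e-07 s
dist = c * tof / 2
= 3e8 * 1.67e-07 / 2
= 25.05 m


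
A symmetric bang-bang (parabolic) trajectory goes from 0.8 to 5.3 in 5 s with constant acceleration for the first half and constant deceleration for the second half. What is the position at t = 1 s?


Symmetric rest-to-rest: each phase covers (pf-p0)/2 in time T/2. 0.5*a*(T/2)^2 = (pf-p0)/2 => a = 4*(pf-p0)/T^2
a = 4*(5.3-0.8)/5^2 = 0.72
t = 1 is in the acceleration phase (t <= T/2).
p = p0 + 0.5*a*t^2 = 0.8 + 0.5*0.72*1^2
= 1.16


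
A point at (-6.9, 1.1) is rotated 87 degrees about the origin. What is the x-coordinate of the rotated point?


x' = x*cos(theta) - y*sin(theta)
cos(87 deg) = 0.0523, sin(87 deg) = 0.9986
x' = -6.9 * 0.0523 - 1.1 * 0.9986
= -0.3611 - 1.0985
= -1.4596


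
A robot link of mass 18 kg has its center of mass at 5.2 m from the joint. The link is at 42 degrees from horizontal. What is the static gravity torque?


tau = m*g*L*cos(angle)
= 18 * 9.81 * 5.2 * cos(42 deg)
= 18 * 9.81 * 5.2 * 0.7431
= 682.3675 Nm


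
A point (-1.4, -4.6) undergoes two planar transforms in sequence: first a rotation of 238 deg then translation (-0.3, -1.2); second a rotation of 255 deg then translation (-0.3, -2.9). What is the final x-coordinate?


After transform 1:
x1 = cos(238)*-1.4 - sin(238)*-4.6 + -0.3 = -3.4591
y1 = sin(238)*-1.4 + cos(238)*-4.6 + -1.2 = 2.4249
After transform 2:
x2 = cos(255)*-3.4591 - sin(255)*2.4249 + -0.3
= 2.9376


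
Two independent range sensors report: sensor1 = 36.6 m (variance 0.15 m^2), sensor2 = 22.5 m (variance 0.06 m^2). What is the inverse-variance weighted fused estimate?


w1 = (1/var1) / (1/var1 + 1/var2)
   = 6.6667 / (6.6667 + 16.6667) = 0.2857
w2 = 1 - w1 = 0.7143
fused = w1*s1 + w2*s2 = 10.4571 + 16.0714
= 26.5286 m


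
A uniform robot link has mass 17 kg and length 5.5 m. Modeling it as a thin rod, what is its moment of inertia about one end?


I = (1/3) * m * L^2
= (1/3) * 17 * 5.5^2
= 0.333333 * 17 * 30.25
= 171.4167 kg*m^2


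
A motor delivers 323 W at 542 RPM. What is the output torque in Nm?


omega = 542 * 2*pi/60 = 56.7581 rad/s
tau = P / omega = 323 / 56.7581
= 5.6908 Nm


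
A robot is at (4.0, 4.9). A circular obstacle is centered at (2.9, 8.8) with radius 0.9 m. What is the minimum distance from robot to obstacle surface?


center_dist = sqrt((4.0-2.9)^2 + (4.9-8.8)^2)
= sqrt(1.21 + 15.21)
= 4.0522
min_dist = center_dist - radius = 4.0522 - 0.9 = 3.1522 m


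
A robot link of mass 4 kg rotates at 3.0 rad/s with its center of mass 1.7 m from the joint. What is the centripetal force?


F = m * omega^2 * r
= 4 * 3.0^2 * 1.7
= 4 * 9.0 * 1.7
= 61.2 N


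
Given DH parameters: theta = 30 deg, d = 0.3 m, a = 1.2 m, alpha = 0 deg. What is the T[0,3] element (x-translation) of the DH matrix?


T[0,3] = a * cos(theta)
= 1.2 * cos(30 deg)
= 1.2 * 0.866
= 1.0392


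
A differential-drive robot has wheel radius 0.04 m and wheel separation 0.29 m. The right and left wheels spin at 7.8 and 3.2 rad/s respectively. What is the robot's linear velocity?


vR = r*wR = 0.04*7.8 = 0.312 m/s
vL = r*wL = 0.04*3.2 = 0.128 m/s
v = (vR+vL)/2 = 0.22 m/s
omega = (vR-vL)/L = 0.6345 rad/s
linear velocity = 0.22 m/s


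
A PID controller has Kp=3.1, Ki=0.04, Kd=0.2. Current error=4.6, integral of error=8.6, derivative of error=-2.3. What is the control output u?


u = Kp*e + Ki*int(e) + Kd*de/dt
= 3.1*4.6 + 0.04*8.6 + 0.2*(-2.3)
= 14.26 + 0.344 + -0.46
= 14.144


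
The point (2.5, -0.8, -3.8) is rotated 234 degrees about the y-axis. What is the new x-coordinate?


Rotation about y-axis: x' = x*cos(theta) + z*sin(theta)
= 2.5 * -0.5878 + -3.8 * -0.809
= 1.6048


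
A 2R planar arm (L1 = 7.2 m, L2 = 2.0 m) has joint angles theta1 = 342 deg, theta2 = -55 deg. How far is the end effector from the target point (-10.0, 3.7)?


End effector via forward kinematics:
x = L1*cos(t1) + L2*cos(t1+t2) = 7.4324
y = L1*sin(t1) + L2*sin(t1+t2) = -4.1375
Distance to target:
d = sqrt((-10.0 - 7.4324)^2 + (3.7 - -4.1375)^2)
= sqrt(303.8868 + 61.4269)
= 19.1132 m


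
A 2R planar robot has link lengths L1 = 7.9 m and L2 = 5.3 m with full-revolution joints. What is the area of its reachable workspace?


r_max = L1 + L2 = 13.2 m
r_min = |L1 - L2| = 2.6 m
Area = pi*(r_max^2 - r_min^2)
= pi*(174.24 - 6.76)
= pi * 167.48
= 526.1539 m^2


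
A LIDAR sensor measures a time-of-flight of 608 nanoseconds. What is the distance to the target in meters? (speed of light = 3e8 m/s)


tof = 608 ns = 6.08e-07 s
dist = c * tof / 2
= 3e8 * 6.08e-07 / 2
= 91.2 m


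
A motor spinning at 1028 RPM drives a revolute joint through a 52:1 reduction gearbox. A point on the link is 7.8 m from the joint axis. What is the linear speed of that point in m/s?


omega_motor = 1028 * 2*pi/60 = 107.6519 rad/s
omega_joint = omega_motor / 52 = 2.0702 rad/s
v = omega_joint * r = 2.0702 * 7.8
= 16.1478 m/s


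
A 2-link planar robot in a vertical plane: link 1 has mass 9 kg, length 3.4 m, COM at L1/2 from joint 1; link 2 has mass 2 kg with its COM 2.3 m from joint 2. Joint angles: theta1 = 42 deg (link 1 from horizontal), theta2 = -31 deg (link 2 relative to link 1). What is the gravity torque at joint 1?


Horizontal distance from joint 1 to link-1 COM:
  x_c1 = (L1/2)*cos(t1) = 1.7 * 0.7431 = 1.2633 m
Horizontal distance from joint 1 to link-2 COM:
  x_c2 = L1*cos(t1) + Lc2*cos(t1+t2)
       = 3.4*0.7431 + 2.3*0.9816 = 4.7844 m
tau1 = m1*g*x_c1 + m2*g*x_c2
     = 9*9.81*1.2633 + 2*9.81*4.7844
     = 111.5408 + 93.8706
     = 205.4114 Nm


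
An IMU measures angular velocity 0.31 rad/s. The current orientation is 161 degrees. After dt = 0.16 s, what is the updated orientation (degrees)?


delta_theta = w * dt = 0.31 * 0.16 = 0.0496 rad
= 2.8419 deg
theta_new = 161 + 2.8419 = 163.8419 deg


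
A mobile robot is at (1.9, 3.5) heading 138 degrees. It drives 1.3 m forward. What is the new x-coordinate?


x_new = x0 + d*cos(theta)
= 1.9 + 1.3*cos(138)
= 1.9 + -0.9661
= 0.9339


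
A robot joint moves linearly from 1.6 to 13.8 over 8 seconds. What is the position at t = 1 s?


s = t/T = 1/8 = 0.125
p(t) = p0 + (pf-p0)*s
= 1.6 + (13.8 - 1.6) * 0.125
= 3.125


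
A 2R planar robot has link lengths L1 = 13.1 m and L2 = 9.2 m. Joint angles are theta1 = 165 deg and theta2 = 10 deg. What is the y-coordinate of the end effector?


Convert angles to radians: theta1 = 2.8798, theta2 = 0.1745
y = L1*sin(theta1) + L2*sin(theta1+theta2)
y = 3.3905 + 0.8018
y = 4.1924


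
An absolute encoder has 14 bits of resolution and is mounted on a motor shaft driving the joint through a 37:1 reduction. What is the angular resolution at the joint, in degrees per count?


counts = 2^14 = 16384
effective counts at joint = 16384 * 37 = 606208
resolution = 360 / 606208
= 5.9386e-04 deg/count


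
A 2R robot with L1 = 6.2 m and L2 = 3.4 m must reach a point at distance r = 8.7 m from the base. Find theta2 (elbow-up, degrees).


cos(theta2) = (r^2 - L1^2 - L2^2) / (2*L1*L2)
cos(theta2) = (75.69 - 38.44 - 11.56) / 42.16
cos(theta2) = 0.609345
theta2 = 52.4578 degrees


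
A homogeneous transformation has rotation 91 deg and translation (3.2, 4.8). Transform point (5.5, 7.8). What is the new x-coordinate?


x' = cos(theta)*px - sin(theta)*py + tx
= -0.0175*5.5 - 0.9998*7.8 + 3.2
= -4.6948


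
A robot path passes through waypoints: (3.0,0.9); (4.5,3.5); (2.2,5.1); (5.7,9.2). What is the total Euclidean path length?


Segment lengths:
  seg1 = sqrt((1.5)^2 + (2.6)^2) = 3.0017
  seg2 = sqrt((-2.3)^2 + (1.6)^2) = 2.8018
  seg3 = sqrt((3.5)^2 + (4.1)^2) = 5.3907
Total = 11.1942


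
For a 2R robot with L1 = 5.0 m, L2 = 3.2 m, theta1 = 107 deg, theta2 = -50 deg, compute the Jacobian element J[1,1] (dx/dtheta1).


J[1,1] = -L1*sin(t1) - L2*sin(t1+t2)
= -5.0*sin(107) - 3.2*sin(57)
= -7.4653
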